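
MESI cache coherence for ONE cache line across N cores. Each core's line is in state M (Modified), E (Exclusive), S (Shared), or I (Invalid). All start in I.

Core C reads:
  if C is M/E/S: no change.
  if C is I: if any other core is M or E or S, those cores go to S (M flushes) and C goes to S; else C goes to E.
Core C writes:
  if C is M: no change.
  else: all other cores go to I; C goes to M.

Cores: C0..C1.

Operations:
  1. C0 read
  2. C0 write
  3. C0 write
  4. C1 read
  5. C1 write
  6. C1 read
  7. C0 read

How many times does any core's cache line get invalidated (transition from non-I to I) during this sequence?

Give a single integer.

Answer: 1

Derivation:
Op 1: C0 read [C0 read from I: no other sharers -> C0=E (exclusive)] -> [E,I] (invalidations this op: 0; running total: 0)
Op 2: C0 write [C0 write: invalidate none -> C0=M] -> [M,I] (invalidations this op: 0; running total: 0)
Op 3: C0 write [C0 write: already M (modified), no change] -> [M,I] (invalidations this op: 0; running total: 0)
Op 4: C1 read [C1 read from I: others=['C0=M'] -> C1=S, others downsized to S] -> [S,S] (invalidations this op: 0; running total: 0)
Op 5: C1 write [C1 write: invalidate ['C0=S'] -> C1=M] -> [I,M] (invalidations this op: 1; running total: 1)
Op 6: C1 read [C1 read: already in M, no change] -> [I,M] (invalidations this op: 0; running total: 1)
Op 7: C0 read [C0 read from I: others=['C1=M'] -> C0=S, others downsized to S] -> [S,S] (invalidations this op: 0; running total: 1)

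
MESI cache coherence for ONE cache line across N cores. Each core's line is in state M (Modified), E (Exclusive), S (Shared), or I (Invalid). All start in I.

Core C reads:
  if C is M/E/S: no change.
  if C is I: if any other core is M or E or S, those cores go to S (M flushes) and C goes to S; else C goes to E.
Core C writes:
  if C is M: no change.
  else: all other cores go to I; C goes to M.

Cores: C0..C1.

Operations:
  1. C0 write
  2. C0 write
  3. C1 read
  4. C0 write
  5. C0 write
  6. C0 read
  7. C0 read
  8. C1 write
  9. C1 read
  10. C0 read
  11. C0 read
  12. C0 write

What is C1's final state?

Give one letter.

Answer: I

Derivation:
Op 1: C0 write [C0 write: invalidate none -> C0=M] -> [M,I]
Op 2: C0 write [C0 write: already M (modified), no change] -> [M,I]
Op 3: C1 read [C1 read from I: others=['C0=M'] -> C1=S, others downsized to S] -> [S,S]
Op 4: C0 write [C0 write: invalidate ['C1=S'] -> C0=M] -> [M,I]
Op 5: C0 write [C0 write: already M (modified), no change] -> [M,I]
Op 6: C0 read [C0 read: already in M, no change] -> [M,I]
Op 7: C0 read [C0 read: already in M, no change] -> [M,I]
Op 8: C1 write [C1 write: invalidate ['C0=M'] -> C1=M] -> [I,M]
Op 9: C1 read [C1 read: already in M, no change] -> [I,M]
Op 10: C0 read [C0 read from I: others=['C1=M'] -> C0=S, others downsized to S] -> [S,S]
Op 11: C0 read [C0 read: already in S, no change] -> [S,S]
Op 12: C0 write [C0 write: invalidate ['C1=S'] -> C0=M] -> [M,I]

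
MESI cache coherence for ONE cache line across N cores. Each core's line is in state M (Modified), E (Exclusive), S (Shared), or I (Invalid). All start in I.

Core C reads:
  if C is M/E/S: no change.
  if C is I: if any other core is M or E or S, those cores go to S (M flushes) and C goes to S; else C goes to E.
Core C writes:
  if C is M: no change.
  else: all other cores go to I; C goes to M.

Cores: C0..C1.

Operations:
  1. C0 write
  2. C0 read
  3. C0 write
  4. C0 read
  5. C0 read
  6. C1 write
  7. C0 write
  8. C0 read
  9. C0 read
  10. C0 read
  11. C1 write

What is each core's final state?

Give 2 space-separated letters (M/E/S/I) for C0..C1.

Answer: I M

Derivation:
Op 1: C0 write [C0 write: invalidate none -> C0=M] -> [M,I]
Op 2: C0 read [C0 read: already in M, no change] -> [M,I]
Op 3: C0 write [C0 write: already M (modified), no change] -> [M,I]
Op 4: C0 read [C0 read: already in M, no change] -> [M,I]
Op 5: C0 read [C0 read: already in M, no change] -> [M,I]
Op 6: C1 write [C1 write: invalidate ['C0=M'] -> C1=M] -> [I,M]
Op 7: C0 write [C0 write: invalidate ['C1=M'] -> C0=M] -> [M,I]
Op 8: C0 read [C0 read: already in M, no change] -> [M,I]
Op 9: C0 read [C0 read: already in M, no change] -> [M,I]
Op 10: C0 read [C0 read: already in M, no change] -> [M,I]
Op 11: C1 write [C1 write: invalidate ['C0=M'] -> C1=M] -> [I,M]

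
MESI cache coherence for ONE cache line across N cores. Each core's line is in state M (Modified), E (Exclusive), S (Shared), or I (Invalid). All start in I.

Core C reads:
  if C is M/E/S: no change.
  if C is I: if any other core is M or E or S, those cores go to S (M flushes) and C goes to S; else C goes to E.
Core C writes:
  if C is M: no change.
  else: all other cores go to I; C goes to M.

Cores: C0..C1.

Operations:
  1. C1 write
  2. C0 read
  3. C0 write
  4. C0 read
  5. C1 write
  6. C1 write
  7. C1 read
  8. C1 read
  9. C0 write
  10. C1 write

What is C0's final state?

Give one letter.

Op 1: C1 write [C1 write: invalidate none -> C1=M] -> [I,M]
Op 2: C0 read [C0 read from I: others=['C1=M'] -> C0=S, others downsized to S] -> [S,S]
Op 3: C0 write [C0 write: invalidate ['C1=S'] -> C0=M] -> [M,I]
Op 4: C0 read [C0 read: already in M, no change] -> [M,I]
Op 5: C1 write [C1 write: invalidate ['C0=M'] -> C1=M] -> [I,M]
Op 6: C1 write [C1 write: already M (modified), no change] -> [I,M]
Op 7: C1 read [C1 read: already in M, no change] -> [I,M]
Op 8: C1 read [C1 read: already in M, no change] -> [I,M]
Op 9: C0 write [C0 write: invalidate ['C1=M'] -> C0=M] -> [M,I]
Op 10: C1 write [C1 write: invalidate ['C0=M'] -> C1=M] -> [I,M]

Answer: I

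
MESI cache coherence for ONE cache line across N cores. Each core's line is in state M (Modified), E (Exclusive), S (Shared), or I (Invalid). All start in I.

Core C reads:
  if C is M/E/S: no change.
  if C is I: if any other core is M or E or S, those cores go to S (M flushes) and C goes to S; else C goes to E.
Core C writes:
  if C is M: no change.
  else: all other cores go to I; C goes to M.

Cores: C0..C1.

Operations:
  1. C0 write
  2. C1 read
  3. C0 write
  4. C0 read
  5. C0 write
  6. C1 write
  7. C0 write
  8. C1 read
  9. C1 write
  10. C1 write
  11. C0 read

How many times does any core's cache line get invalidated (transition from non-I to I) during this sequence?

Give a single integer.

Answer: 4

Derivation:
Op 1: C0 write [C0 write: invalidate none -> C0=M] -> [M,I] (invalidations this op: 0; running total: 0)
Op 2: C1 read [C1 read from I: others=['C0=M'] -> C1=S, others downsized to S] -> [S,S] (invalidations this op: 0; running total: 0)
Op 3: C0 write [C0 write: invalidate ['C1=S'] -> C0=M] -> [M,I] (invalidations this op: 1; running total: 1)
Op 4: C0 read [C0 read: already in M, no change] -> [M,I] (invalidations this op: 0; running total: 1)
Op 5: C0 write [C0 write: already M (modified), no change] -> [M,I] (invalidations this op: 0; running total: 1)
Op 6: C1 write [C1 write: invalidate ['C0=M'] -> C1=M] -> [I,M] (invalidations this op: 1; running total: 2)
Op 7: C0 write [C0 write: invalidate ['C1=M'] -> C0=M] -> [M,I] (invalidations this op: 1; running total: 3)
Op 8: C1 read [C1 read from I: others=['C0=M'] -> C1=S, others downsized to S] -> [S,S] (invalidations this op: 0; running total: 3)
Op 9: C1 write [C1 write: invalidate ['C0=S'] -> C1=M] -> [I,M] (invalidations this op: 1; running total: 4)
Op 10: C1 write [C1 write: already M (modified), no change] -> [I,M] (invalidations this op: 0; running total: 4)
Op 11: C0 read [C0 read from I: others=['C1=M'] -> C0=S, others downsized to S] -> [S,S] (invalidations this op: 0; running total: 4)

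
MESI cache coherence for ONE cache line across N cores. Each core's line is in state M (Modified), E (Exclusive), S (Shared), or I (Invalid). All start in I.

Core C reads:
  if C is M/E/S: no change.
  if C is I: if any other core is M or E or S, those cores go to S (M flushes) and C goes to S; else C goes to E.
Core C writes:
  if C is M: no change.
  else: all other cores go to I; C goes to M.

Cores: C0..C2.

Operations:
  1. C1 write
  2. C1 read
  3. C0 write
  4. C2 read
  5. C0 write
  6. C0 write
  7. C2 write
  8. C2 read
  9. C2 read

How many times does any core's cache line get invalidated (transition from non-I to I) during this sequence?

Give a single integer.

Answer: 3

Derivation:
Op 1: C1 write [C1 write: invalidate none -> C1=M] -> [I,M,I] (invalidations this op: 0; running total: 0)
Op 2: C1 read [C1 read: already in M, no change] -> [I,M,I] (invalidations this op: 0; running total: 0)
Op 3: C0 write [C0 write: invalidate ['C1=M'] -> C0=M] -> [M,I,I] (invalidations this op: 1; running total: 1)
Op 4: C2 read [C2 read from I: others=['C0=M'] -> C2=S, others downsized to S] -> [S,I,S] (invalidations this op: 0; running total: 1)
Op 5: C0 write [C0 write: invalidate ['C2=S'] -> C0=M] -> [M,I,I] (invalidations this op: 1; running total: 2)
Op 6: C0 write [C0 write: already M (modified), no change] -> [M,I,I] (invalidations this op: 0; running total: 2)
Op 7: C2 write [C2 write: invalidate ['C0=M'] -> C2=M] -> [I,I,M] (invalidations this op: 1; running total: 3)
Op 8: C2 read [C2 read: already in M, no change] -> [I,I,M] (invalidations this op: 0; running total: 3)
Op 9: C2 read [C2 read: already in M, no change] -> [I,I,M] (invalidations this op: 0; running total: 3)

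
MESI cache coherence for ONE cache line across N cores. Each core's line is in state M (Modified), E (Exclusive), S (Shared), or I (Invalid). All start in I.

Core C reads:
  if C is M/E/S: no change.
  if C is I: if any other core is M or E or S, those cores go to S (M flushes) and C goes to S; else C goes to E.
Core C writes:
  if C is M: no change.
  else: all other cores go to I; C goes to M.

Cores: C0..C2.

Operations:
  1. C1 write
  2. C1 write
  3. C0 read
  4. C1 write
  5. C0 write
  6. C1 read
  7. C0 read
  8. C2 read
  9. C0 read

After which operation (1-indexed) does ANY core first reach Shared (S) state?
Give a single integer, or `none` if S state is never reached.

Answer: 3

Derivation:
Op 1: C1 write [C1 write: invalidate none -> C1=M] -> [I,M,I]
Op 2: C1 write [C1 write: already M (modified), no change] -> [I,M,I]
Op 3: C0 read [C0 read from I: others=['C1=M'] -> C0=S, others downsized to S] -> [S,S,I]
  -> First S state at op 3; remaining ops need not be traced.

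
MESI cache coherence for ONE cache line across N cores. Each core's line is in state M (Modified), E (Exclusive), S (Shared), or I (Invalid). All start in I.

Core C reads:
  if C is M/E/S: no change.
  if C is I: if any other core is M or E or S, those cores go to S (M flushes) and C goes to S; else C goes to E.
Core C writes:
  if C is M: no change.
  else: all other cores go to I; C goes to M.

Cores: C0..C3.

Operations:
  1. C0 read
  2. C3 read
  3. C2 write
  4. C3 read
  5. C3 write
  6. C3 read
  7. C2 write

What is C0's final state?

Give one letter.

Op 1: C0 read [C0 read from I: no other sharers -> C0=E (exclusive)] -> [E,I,I,I]
Op 2: C3 read [C3 read from I: others=['C0=E'] -> C3=S, others downsized to S] -> [S,I,I,S]
Op 3: C2 write [C2 write: invalidate ['C0=S', 'C3=S'] -> C2=M] -> [I,I,M,I]
Op 4: C3 read [C3 read from I: others=['C2=M'] -> C3=S, others downsized to S] -> [I,I,S,S]
Op 5: C3 write [C3 write: invalidate ['C2=S'] -> C3=M] -> [I,I,I,M]
Op 6: C3 read [C3 read: already in M, no change] -> [I,I,I,M]
Op 7: C2 write [C2 write: invalidate ['C3=M'] -> C2=M] -> [I,I,M,I]

Answer: I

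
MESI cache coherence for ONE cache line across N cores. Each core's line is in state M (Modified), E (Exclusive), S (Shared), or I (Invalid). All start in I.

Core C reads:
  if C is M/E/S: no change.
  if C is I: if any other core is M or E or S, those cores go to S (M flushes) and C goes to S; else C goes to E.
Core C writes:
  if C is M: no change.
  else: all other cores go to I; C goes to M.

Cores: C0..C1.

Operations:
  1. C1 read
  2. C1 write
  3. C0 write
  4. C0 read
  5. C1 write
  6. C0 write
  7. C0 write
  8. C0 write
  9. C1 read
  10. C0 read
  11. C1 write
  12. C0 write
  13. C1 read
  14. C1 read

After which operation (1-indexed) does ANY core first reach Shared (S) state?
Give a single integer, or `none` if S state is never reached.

Answer: 9

Derivation:
Op 1: C1 read [C1 read from I: no other sharers -> C1=E (exclusive)] -> [I,E]
Op 2: C1 write [C1 write: invalidate none -> C1=M] -> [I,M]
Op 3: C0 write [C0 write: invalidate ['C1=M'] -> C0=M] -> [M,I]
Op 4: C0 read [C0 read: already in M, no change] -> [M,I]
Op 5: C1 write [C1 write: invalidate ['C0=M'] -> C1=M] -> [I,M]
Op 6: C0 write [C0 write: invalidate ['C1=M'] -> C0=M] -> [M,I]
Op 7: C0 write [C0 write: already M (modified), no change] -> [M,I]
Op 8: C0 write [C0 write: already M (modified), no change] -> [M,I]
Op 9: C1 read [C1 read from I: others=['C0=M'] -> C1=S, others downsized to S] -> [S,S]
  -> First S state at op 9; remaining ops need not be traced.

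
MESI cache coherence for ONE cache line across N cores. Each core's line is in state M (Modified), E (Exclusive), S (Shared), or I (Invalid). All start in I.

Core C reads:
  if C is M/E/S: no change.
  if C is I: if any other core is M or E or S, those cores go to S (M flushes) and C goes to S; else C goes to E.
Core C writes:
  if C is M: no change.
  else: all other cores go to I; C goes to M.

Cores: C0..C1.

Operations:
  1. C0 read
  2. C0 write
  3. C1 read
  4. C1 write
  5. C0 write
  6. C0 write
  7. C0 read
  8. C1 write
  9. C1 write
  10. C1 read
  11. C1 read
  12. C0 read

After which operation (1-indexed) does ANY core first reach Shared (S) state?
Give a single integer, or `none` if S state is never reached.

Answer: 3

Derivation:
Op 1: C0 read [C0 read from I: no other sharers -> C0=E (exclusive)] -> [E,I]
Op 2: C0 write [C0 write: invalidate none -> C0=M] -> [M,I]
Op 3: C1 read [C1 read from I: others=['C0=M'] -> C1=S, others downsized to S] -> [S,S]
  -> First S state at op 3; remaining ops need not be traced.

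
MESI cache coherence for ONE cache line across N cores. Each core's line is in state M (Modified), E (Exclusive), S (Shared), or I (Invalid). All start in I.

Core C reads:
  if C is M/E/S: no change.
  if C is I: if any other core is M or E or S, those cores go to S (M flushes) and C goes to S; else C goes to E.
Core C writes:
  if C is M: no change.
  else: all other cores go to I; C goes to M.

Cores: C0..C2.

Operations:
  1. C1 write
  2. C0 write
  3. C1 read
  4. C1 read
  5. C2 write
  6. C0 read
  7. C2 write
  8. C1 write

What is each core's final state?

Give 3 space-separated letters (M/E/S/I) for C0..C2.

Answer: I M I

Derivation:
Op 1: C1 write [C1 write: invalidate none -> C1=M] -> [I,M,I]
Op 2: C0 write [C0 write: invalidate ['C1=M'] -> C0=M] -> [M,I,I]
Op 3: C1 read [C1 read from I: others=['C0=M'] -> C1=S, others downsized to S] -> [S,S,I]
Op 4: C1 read [C1 read: already in S, no change] -> [S,S,I]
Op 5: C2 write [C2 write: invalidate ['C0=S', 'C1=S'] -> C2=M] -> [I,I,M]
Op 6: C0 read [C0 read from I: others=['C2=M'] -> C0=S, others downsized to S] -> [S,I,S]
Op 7: C2 write [C2 write: invalidate ['C0=S'] -> C2=M] -> [I,I,M]
Op 8: C1 write [C1 write: invalidate ['C2=M'] -> C1=M] -> [I,M,I]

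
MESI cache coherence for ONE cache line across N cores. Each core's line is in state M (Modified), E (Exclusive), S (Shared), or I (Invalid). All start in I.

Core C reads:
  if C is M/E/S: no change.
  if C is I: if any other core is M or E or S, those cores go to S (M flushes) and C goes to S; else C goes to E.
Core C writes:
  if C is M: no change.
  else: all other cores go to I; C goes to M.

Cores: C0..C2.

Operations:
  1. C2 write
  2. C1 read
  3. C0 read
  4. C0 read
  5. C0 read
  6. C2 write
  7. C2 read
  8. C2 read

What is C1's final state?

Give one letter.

Answer: I

Derivation:
Op 1: C2 write [C2 write: invalidate none -> C2=M] -> [I,I,M]
Op 2: C1 read [C1 read from I: others=['C2=M'] -> C1=S, others downsized to S] -> [I,S,S]
Op 3: C0 read [C0 read from I: others=['C1=S', 'C2=S'] -> C0=S, others downsized to S] -> [S,S,S]
Op 4: C0 read [C0 read: already in S, no change] -> [S,S,S]
Op 5: C0 read [C0 read: already in S, no change] -> [S,S,S]
Op 6: C2 write [C2 write: invalidate ['C0=S', 'C1=S'] -> C2=M] -> [I,I,M]
Op 7: C2 read [C2 read: already in M, no change] -> [I,I,M]
Op 8: C2 read [C2 read: already in M, no change] -> [I,I,M]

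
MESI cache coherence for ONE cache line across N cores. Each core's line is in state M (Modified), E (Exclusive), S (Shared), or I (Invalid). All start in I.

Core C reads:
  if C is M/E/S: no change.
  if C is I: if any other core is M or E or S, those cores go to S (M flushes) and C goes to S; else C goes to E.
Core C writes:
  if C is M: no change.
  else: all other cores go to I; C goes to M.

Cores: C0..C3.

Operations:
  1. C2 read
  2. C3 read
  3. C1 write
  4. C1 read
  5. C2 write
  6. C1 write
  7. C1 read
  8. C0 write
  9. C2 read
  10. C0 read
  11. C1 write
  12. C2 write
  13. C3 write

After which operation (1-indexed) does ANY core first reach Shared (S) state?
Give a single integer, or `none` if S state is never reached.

Answer: 2

Derivation:
Op 1: C2 read [C2 read from I: no other sharers -> C2=E (exclusive)] -> [I,I,E,I]
Op 2: C3 read [C3 read from I: others=['C2=E'] -> C3=S, others downsized to S] -> [I,I,S,S]
  -> First S state at op 2; remaining ops need not be traced.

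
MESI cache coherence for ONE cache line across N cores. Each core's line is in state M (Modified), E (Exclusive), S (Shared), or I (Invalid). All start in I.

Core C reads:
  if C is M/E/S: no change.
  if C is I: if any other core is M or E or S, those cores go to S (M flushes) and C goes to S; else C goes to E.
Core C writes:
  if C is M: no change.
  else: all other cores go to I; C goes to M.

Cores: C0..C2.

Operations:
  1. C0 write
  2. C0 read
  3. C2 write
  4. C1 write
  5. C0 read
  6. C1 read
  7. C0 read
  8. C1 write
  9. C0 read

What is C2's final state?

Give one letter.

Op 1: C0 write [C0 write: invalidate none -> C0=M] -> [M,I,I]
Op 2: C0 read [C0 read: already in M, no change] -> [M,I,I]
Op 3: C2 write [C2 write: invalidate ['C0=M'] -> C2=M] -> [I,I,M]
Op 4: C1 write [C1 write: invalidate ['C2=M'] -> C1=M] -> [I,M,I]
Op 5: C0 read [C0 read from I: others=['C1=M'] -> C0=S, others downsized to S] -> [S,S,I]
Op 6: C1 read [C1 read: already in S, no change] -> [S,S,I]
Op 7: C0 read [C0 read: already in S, no change] -> [S,S,I]
Op 8: C1 write [C1 write: invalidate ['C0=S'] -> C1=M] -> [I,M,I]
Op 9: C0 read [C0 read from I: others=['C1=M'] -> C0=S, others downsized to S] -> [S,S,I]

Answer: I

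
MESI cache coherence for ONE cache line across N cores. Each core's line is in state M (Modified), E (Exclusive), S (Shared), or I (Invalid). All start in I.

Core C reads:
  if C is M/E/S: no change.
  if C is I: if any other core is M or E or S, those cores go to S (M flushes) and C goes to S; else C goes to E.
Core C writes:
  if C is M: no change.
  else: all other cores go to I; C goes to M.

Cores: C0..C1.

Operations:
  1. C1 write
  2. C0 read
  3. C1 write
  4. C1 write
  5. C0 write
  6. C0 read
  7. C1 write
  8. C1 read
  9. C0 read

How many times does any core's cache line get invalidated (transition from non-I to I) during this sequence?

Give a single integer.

Answer: 3

Derivation:
Op 1: C1 write [C1 write: invalidate none -> C1=M] -> [I,M] (invalidations this op: 0; running total: 0)
Op 2: C0 read [C0 read from I: others=['C1=M'] -> C0=S, others downsized to S] -> [S,S] (invalidations this op: 0; running total: 0)
Op 3: C1 write [C1 write: invalidate ['C0=S'] -> C1=M] -> [I,M] (invalidations this op: 1; running total: 1)
Op 4: C1 write [C1 write: already M (modified), no change] -> [I,M] (invalidations this op: 0; running total: 1)
Op 5: C0 write [C0 write: invalidate ['C1=M'] -> C0=M] -> [M,I] (invalidations this op: 1; running total: 2)
Op 6: C0 read [C0 read: already in M, no change] -> [M,I] (invalidations this op: 0; running total: 2)
Op 7: C1 write [C1 write: invalidate ['C0=M'] -> C1=M] -> [I,M] (invalidations this op: 1; running total: 3)
Op 8: C1 read [C1 read: already in M, no change] -> [I,M] (invalidations this op: 0; running total: 3)
Op 9: C0 read [C0 read from I: others=['C1=M'] -> C0=S, others downsized to S] -> [S,S] (invalidations this op: 0; running total: 3)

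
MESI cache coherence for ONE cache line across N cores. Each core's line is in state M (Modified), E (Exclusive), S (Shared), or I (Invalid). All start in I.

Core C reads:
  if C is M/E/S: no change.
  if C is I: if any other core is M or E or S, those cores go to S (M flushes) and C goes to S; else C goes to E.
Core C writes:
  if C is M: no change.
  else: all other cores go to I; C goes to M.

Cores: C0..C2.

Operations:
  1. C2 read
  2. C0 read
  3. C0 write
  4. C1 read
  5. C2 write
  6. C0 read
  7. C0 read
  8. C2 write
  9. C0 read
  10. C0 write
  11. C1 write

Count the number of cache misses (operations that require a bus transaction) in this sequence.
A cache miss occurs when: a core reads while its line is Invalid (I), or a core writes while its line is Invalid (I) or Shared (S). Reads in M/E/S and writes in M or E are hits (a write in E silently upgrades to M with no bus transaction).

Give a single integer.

Op 1: C2 read [C2 read from I: no other sharers -> C2=E (exclusive)] -> [I,I,E] [MISS #1: read from I]
Op 2: C0 read [C0 read from I: others=['C2=E'] -> C0=S, others downsized to S] -> [S,I,S] [MISS #2: read from I]
Op 3: C0 write [C0 write: invalidate ['C2=S'] -> C0=M] -> [M,I,I] [MISS #3: write from S]
Op 4: C1 read [C1 read from I: others=['C0=M'] -> C1=S, others downsized to S] -> [S,S,I] [MISS #4: read from I]
Op 5: C2 write [C2 write: invalidate ['C0=S', 'C1=S'] -> C2=M] -> [I,I,M] [MISS #5: write from I]
Op 6: C0 read [C0 read from I: others=['C2=M'] -> C0=S, others downsized to S] -> [S,I,S] [MISS #6: read from I]
Op 7: C0 read [C0 read: already in S, no change] -> [S,I,S] [hit: read from S]
Op 8: C2 write [C2 write: invalidate ['C0=S'] -> C2=M] -> [I,I,M] [MISS #7: write from S]
Op 9: C0 read [C0 read from I: others=['C2=M'] -> C0=S, others downsized to S] -> [S,I,S] [MISS #8: read from I]
Op 10: C0 write [C0 write: invalidate ['C2=S'] -> C0=M] -> [M,I,I] [MISS #9: write from S]
Op 11: C1 write [C1 write: invalidate ['C0=M'] -> C1=M] -> [I,M,I] [MISS #10: write from I]

Answer: 10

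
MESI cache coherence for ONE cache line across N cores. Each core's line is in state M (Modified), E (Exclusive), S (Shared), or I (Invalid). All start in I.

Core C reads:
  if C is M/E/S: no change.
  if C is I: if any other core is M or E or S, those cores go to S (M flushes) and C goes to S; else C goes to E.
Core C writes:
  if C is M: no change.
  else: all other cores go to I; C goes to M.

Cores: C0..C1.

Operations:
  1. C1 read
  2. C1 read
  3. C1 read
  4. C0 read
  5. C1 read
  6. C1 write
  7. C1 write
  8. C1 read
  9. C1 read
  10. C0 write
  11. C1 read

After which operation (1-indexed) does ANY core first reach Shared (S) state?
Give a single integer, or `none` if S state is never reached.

Answer: 4

Derivation:
Op 1: C1 read [C1 read from I: no other sharers -> C1=E (exclusive)] -> [I,E]
Op 2: C1 read [C1 read: already in E, no change] -> [I,E]
Op 3: C1 read [C1 read: already in E, no change] -> [I,E]
Op 4: C0 read [C0 read from I: others=['C1=E'] -> C0=S, others downsized to S] -> [S,S]
  -> First S state at op 4; remaining ops need not be traced.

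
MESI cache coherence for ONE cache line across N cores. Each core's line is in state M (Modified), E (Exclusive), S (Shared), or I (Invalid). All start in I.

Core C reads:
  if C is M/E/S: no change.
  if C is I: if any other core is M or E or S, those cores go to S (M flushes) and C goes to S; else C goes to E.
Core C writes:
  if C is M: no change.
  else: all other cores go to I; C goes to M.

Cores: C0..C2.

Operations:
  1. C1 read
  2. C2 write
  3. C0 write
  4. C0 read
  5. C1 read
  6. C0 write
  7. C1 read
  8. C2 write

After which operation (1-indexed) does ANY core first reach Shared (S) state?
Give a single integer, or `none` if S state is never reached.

Answer: 5

Derivation:
Op 1: C1 read [C1 read from I: no other sharers -> C1=E (exclusive)] -> [I,E,I]
Op 2: C2 write [C2 write: invalidate ['C1=E'] -> C2=M] -> [I,I,M]
Op 3: C0 write [C0 write: invalidate ['C2=M'] -> C0=M] -> [M,I,I]
Op 4: C0 read [C0 read: already in M, no change] -> [M,I,I]
Op 5: C1 read [C1 read from I: others=['C0=M'] -> C1=S, others downsized to S] -> [S,S,I]
  -> First S state at op 5; remaining ops need not be traced.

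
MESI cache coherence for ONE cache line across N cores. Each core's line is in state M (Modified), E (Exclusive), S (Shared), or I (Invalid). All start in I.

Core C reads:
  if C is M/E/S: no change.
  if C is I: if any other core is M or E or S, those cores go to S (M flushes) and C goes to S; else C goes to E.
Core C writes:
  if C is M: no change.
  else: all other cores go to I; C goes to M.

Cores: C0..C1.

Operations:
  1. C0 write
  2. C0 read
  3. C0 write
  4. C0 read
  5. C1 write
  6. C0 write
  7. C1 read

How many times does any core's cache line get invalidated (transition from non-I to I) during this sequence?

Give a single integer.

Answer: 2

Derivation:
Op 1: C0 write [C0 write: invalidate none -> C0=M] -> [M,I] (invalidations this op: 0; running total: 0)
Op 2: C0 read [C0 read: already in M, no change] -> [M,I] (invalidations this op: 0; running total: 0)
Op 3: C0 write [C0 write: already M (modified), no change] -> [M,I] (invalidations this op: 0; running total: 0)
Op 4: C0 read [C0 read: already in M, no change] -> [M,I] (invalidations this op: 0; running total: 0)
Op 5: C1 write [C1 write: invalidate ['C0=M'] -> C1=M] -> [I,M] (invalidations this op: 1; running total: 1)
Op 6: C0 write [C0 write: invalidate ['C1=M'] -> C0=M] -> [M,I] (invalidations this op: 1; running total: 2)
Op 7: C1 read [C1 read from I: others=['C0=M'] -> C1=S, others downsized to S] -> [S,S] (invalidations this op: 0; running total: 2)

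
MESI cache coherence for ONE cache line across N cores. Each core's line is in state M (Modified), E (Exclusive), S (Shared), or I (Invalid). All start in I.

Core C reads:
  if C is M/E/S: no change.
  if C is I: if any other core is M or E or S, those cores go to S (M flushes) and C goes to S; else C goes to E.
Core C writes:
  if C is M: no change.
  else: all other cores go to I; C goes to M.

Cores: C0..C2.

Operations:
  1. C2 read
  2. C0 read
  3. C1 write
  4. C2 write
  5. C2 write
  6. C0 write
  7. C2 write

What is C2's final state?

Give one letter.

Answer: M

Derivation:
Op 1: C2 read [C2 read from I: no other sharers -> C2=E (exclusive)] -> [I,I,E]
Op 2: C0 read [C0 read from I: others=['C2=E'] -> C0=S, others downsized to S] -> [S,I,S]
Op 3: C1 write [C1 write: invalidate ['C0=S', 'C2=S'] -> C1=M] -> [I,M,I]
Op 4: C2 write [C2 write: invalidate ['C1=M'] -> C2=M] -> [I,I,M]
Op 5: C2 write [C2 write: already M (modified), no change] -> [I,I,M]
Op 6: C0 write [C0 write: invalidate ['C2=M'] -> C0=M] -> [M,I,I]
Op 7: C2 write [C2 write: invalidate ['C0=M'] -> C2=M] -> [I,I,M]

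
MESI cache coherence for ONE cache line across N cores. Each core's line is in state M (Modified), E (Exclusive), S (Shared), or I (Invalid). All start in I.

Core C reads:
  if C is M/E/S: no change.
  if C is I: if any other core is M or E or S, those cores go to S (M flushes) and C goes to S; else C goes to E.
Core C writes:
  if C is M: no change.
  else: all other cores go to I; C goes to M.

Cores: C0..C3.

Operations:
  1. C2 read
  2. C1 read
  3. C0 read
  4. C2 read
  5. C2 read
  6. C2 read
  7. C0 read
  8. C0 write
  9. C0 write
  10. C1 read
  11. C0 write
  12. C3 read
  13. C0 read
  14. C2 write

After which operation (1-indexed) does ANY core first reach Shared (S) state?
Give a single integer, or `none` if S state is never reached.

Op 1: C2 read [C2 read from I: no other sharers -> C2=E (exclusive)] -> [I,I,E,I]
Op 2: C1 read [C1 read from I: others=['C2=E'] -> C1=S, others downsized to S] -> [I,S,S,I]
  -> First S state at op 2; remaining ops need not be traced.

Answer: 2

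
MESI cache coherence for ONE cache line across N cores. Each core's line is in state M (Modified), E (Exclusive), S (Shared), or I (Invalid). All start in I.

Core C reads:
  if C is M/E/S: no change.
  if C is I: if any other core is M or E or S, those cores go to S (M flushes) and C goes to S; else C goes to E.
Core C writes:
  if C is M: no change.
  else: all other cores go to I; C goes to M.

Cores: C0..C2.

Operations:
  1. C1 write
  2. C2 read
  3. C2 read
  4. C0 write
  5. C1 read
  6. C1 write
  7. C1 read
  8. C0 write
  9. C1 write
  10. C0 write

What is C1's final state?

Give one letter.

Answer: I

Derivation:
Op 1: C1 write [C1 write: invalidate none -> C1=M] -> [I,M,I]
Op 2: C2 read [C2 read from I: others=['C1=M'] -> C2=S, others downsized to S] -> [I,S,S]
Op 3: C2 read [C2 read: already in S, no change] -> [I,S,S]
Op 4: C0 write [C0 write: invalidate ['C1=S', 'C2=S'] -> C0=M] -> [M,I,I]
Op 5: C1 read [C1 read from I: others=['C0=M'] -> C1=S, others downsized to S] -> [S,S,I]
Op 6: C1 write [C1 write: invalidate ['C0=S'] -> C1=M] -> [I,M,I]
Op 7: C1 read [C1 read: already in M, no change] -> [I,M,I]
Op 8: C0 write [C0 write: invalidate ['C1=M'] -> C0=M] -> [M,I,I]
Op 9: C1 write [C1 write: invalidate ['C0=M'] -> C1=M] -> [I,M,I]
Op 10: C0 write [C0 write: invalidate ['C1=M'] -> C0=M] -> [M,I,I]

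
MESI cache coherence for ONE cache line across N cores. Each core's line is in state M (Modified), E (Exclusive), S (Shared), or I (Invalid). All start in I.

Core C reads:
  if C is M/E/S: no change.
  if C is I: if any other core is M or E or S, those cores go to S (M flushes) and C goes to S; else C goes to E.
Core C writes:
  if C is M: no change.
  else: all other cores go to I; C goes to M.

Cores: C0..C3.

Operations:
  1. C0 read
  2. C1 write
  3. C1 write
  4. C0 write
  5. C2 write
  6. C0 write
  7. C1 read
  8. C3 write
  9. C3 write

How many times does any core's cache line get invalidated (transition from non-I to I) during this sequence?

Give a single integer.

Answer: 6

Derivation:
Op 1: C0 read [C0 read from I: no other sharers -> C0=E (exclusive)] -> [E,I,I,I] (invalidations this op: 0; running total: 0)
Op 2: C1 write [C1 write: invalidate ['C0=E'] -> C1=M] -> [I,M,I,I] (invalidations this op: 1; running total: 1)
Op 3: C1 write [C1 write: already M (modified), no change] -> [I,M,I,I] (invalidations this op: 0; running total: 1)
Op 4: C0 write [C0 write: invalidate ['C1=M'] -> C0=M] -> [M,I,I,I] (invalidations this op: 1; running total: 2)
Op 5: C2 write [C2 write: invalidate ['C0=M'] -> C2=M] -> [I,I,M,I] (invalidations this op: 1; running total: 3)
Op 6: C0 write [C0 write: invalidate ['C2=M'] -> C0=M] -> [M,I,I,I] (invalidations this op: 1; running total: 4)
Op 7: C1 read [C1 read from I: others=['C0=M'] -> C1=S, others downsized to S] -> [S,S,I,I] (invalidations this op: 0; running total: 4)
Op 8: C3 write [C3 write: invalidate ['C0=S', 'C1=S'] -> C3=M] -> [I,I,I,M] (invalidations this op: 2; running total: 6)
Op 9: C3 write [C3 write: already M (modified), no change] -> [I,I,I,M] (invalidations this op: 0; running total: 6)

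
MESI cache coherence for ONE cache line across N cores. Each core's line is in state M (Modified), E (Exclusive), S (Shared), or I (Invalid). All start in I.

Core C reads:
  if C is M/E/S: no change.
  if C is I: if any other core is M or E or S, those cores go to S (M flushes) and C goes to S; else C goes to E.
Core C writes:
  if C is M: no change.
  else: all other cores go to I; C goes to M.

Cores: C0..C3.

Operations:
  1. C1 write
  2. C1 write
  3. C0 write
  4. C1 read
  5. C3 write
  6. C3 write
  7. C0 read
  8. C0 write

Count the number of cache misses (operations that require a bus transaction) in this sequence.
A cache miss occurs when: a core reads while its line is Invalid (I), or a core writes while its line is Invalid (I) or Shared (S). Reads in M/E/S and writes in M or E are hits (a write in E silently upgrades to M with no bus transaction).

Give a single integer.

Answer: 6

Derivation:
Op 1: C1 write [C1 write: invalidate none -> C1=M] -> [I,M,I,I] [MISS #1: write from I]
Op 2: C1 write [C1 write: already M (modified), no change] -> [I,M,I,I] [hit: write from M]
Op 3: C0 write [C0 write: invalidate ['C1=M'] -> C0=M] -> [M,I,I,I] [MISS #2: write from I]
Op 4: C1 read [C1 read from I: others=['C0=M'] -> C1=S, others downsized to S] -> [S,S,I,I] [MISS #3: read from I]
Op 5: C3 write [C3 write: invalidate ['C0=S', 'C1=S'] -> C3=M] -> [I,I,I,M] [MISS #4: write from I]
Op 6: C3 write [C3 write: already M (modified), no change] -> [I,I,I,M] [hit: write from M]
Op 7: C0 read [C0 read from I: others=['C3=M'] -> C0=S, others downsized to S] -> [S,I,I,S] [MISS #5: read from I]
Op 8: C0 write [C0 write: invalidate ['C3=S'] -> C0=M] -> [M,I,I,I] [MISS #6: write from S]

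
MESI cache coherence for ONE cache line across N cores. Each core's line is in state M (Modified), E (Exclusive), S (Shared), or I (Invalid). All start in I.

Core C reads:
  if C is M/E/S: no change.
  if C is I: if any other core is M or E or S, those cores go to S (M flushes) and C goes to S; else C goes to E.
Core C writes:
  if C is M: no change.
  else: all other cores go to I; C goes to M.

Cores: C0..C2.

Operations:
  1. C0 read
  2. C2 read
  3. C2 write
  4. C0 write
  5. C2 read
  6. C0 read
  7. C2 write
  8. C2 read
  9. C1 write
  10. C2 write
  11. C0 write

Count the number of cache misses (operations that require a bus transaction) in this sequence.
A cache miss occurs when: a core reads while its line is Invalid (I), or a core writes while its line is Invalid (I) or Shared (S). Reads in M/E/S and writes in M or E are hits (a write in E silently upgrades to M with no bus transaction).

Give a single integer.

Op 1: C0 read [C0 read from I: no other sharers -> C0=E (exclusive)] -> [E,I,I] [MISS #1: read from I]
Op 2: C2 read [C2 read from I: others=['C0=E'] -> C2=S, others downsized to S] -> [S,I,S] [MISS #2: read from I]
Op 3: C2 write [C2 write: invalidate ['C0=S'] -> C2=M] -> [I,I,M] [MISS #3: write from S]
Op 4: C0 write [C0 write: invalidate ['C2=M'] -> C0=M] -> [M,I,I] [MISS #4: write from I]
Op 5: C2 read [C2 read from I: others=['C0=M'] -> C2=S, others downsized to S] -> [S,I,S] [MISS #5: read from I]
Op 6: C0 read [C0 read: already in S, no change] -> [S,I,S] [hit: read from S]
Op 7: C2 write [C2 write: invalidate ['C0=S'] -> C2=M] -> [I,I,M] [MISS #6: write from S]
Op 8: C2 read [C2 read: already in M, no change] -> [I,I,M] [hit: read from M]
Op 9: C1 write [C1 write: invalidate ['C2=M'] -> C1=M] -> [I,M,I] [MISS #7: write from I]
Op 10: C2 write [C2 write: invalidate ['C1=M'] -> C2=M] -> [I,I,M] [MISS #8: write from I]
Op 11: C0 write [C0 write: invalidate ['C2=M'] -> C0=M] -> [M,I,I] [MISS #9: write from I]

Answer: 9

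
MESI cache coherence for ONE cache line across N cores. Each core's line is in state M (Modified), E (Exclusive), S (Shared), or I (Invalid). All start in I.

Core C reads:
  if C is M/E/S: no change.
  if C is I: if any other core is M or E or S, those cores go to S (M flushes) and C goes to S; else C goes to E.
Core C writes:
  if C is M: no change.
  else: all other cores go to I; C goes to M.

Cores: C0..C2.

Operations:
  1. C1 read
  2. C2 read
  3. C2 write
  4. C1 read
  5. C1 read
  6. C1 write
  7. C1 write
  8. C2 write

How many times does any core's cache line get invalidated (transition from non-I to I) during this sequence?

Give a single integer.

Op 1: C1 read [C1 read from I: no other sharers -> C1=E (exclusive)] -> [I,E,I] (invalidations this op: 0; running total: 0)
Op 2: C2 read [C2 read from I: others=['C1=E'] -> C2=S, others downsized to S] -> [I,S,S] (invalidations this op: 0; running total: 0)
Op 3: C2 write [C2 write: invalidate ['C1=S'] -> C2=M] -> [I,I,M] (invalidations this op: 1; running total: 1)
Op 4: C1 read [C1 read from I: others=['C2=M'] -> C1=S, others downsized to S] -> [I,S,S] (invalidations this op: 0; running total: 1)
Op 5: C1 read [C1 read: already in S, no change] -> [I,S,S] (invalidations this op: 0; running total: 1)
Op 6: C1 write [C1 write: invalidate ['C2=S'] -> C1=M] -> [I,M,I] (invalidations this op: 1; running total: 2)
Op 7: C1 write [C1 write: already M (modified), no change] -> [I,M,I] (invalidations this op: 0; running total: 2)
Op 8: C2 write [C2 write: invalidate ['C1=M'] -> C2=M] -> [I,I,M] (invalidations this op: 1; running total: 3)

Answer: 3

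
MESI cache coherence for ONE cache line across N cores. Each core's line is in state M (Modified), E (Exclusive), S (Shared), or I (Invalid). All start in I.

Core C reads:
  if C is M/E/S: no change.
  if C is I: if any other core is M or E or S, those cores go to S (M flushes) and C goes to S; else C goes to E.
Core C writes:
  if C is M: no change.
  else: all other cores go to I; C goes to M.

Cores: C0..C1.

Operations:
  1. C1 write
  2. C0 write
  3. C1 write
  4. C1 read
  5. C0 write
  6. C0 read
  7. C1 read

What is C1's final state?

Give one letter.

Op 1: C1 write [C1 write: invalidate none -> C1=M] -> [I,M]
Op 2: C0 write [C0 write: invalidate ['C1=M'] -> C0=M] -> [M,I]
Op 3: C1 write [C1 write: invalidate ['C0=M'] -> C1=M] -> [I,M]
Op 4: C1 read [C1 read: already in M, no change] -> [I,M]
Op 5: C0 write [C0 write: invalidate ['C1=M'] -> C0=M] -> [M,I]
Op 6: C0 read [C0 read: already in M, no change] -> [M,I]
Op 7: C1 read [C1 read from I: others=['C0=M'] -> C1=S, others downsized to S] -> [S,S]

Answer: S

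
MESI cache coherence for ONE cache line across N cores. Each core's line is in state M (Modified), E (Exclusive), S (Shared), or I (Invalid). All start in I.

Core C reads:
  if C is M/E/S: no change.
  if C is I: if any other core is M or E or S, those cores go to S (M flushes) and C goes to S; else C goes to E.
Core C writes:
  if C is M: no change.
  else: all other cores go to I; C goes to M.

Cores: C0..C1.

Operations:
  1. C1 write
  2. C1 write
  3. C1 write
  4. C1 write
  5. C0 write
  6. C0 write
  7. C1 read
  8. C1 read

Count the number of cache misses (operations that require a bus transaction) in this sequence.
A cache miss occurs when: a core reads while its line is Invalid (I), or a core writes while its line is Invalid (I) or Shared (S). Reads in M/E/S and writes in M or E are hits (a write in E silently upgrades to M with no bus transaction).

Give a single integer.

Op 1: C1 write [C1 write: invalidate none -> C1=M] -> [I,M] [MISS #1: write from I]
Op 2: C1 write [C1 write: already M (modified), no change] -> [I,M] [hit: write from M]
Op 3: C1 write [C1 write: already M (modified), no change] -> [I,M] [hit: write from M]
Op 4: C1 write [C1 write: already M (modified), no change] -> [I,M] [hit: write from M]
Op 5: C0 write [C0 write: invalidate ['C1=M'] -> C0=M] -> [M,I] [MISS #2: write from I]
Op 6: C0 write [C0 write: already M (modified), no change] -> [M,I] [hit: write from M]
Op 7: C1 read [C1 read from I: others=['C0=M'] -> C1=S, others downsized to S] -> [S,S] [MISS #3: read from I]
Op 8: C1 read [C1 read: already in S, no change] -> [S,S] [hit: read from S]

Answer: 3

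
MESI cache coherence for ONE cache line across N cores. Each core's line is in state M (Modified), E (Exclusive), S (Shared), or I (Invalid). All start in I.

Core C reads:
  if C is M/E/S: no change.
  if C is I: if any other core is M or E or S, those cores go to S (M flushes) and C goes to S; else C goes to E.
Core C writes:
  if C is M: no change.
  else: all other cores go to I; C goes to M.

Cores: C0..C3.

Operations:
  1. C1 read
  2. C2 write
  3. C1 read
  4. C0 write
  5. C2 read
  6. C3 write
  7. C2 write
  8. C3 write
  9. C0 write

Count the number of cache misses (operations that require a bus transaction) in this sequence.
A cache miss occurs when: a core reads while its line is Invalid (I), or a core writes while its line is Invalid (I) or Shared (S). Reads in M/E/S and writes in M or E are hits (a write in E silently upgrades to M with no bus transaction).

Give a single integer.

Op 1: C1 read [C1 read from I: no other sharers -> C1=E (exclusive)] -> [I,E,I,I] [MISS #1: read from I]
Op 2: C2 write [C2 write: invalidate ['C1=E'] -> C2=M] -> [I,I,M,I] [MISS #2: write from I]
Op 3: C1 read [C1 read from I: others=['C2=M'] -> C1=S, others downsized to S] -> [I,S,S,I] [MISS #3: read from I]
Op 4: C0 write [C0 write: invalidate ['C1=S', 'C2=S'] -> C0=M] -> [M,I,I,I] [MISS #4: write from I]
Op 5: C2 read [C2 read from I: others=['C0=M'] -> C2=S, others downsized to S] -> [S,I,S,I] [MISS #5: read from I]
Op 6: C3 write [C3 write: invalidate ['C0=S', 'C2=S'] -> C3=M] -> [I,I,I,M] [MISS #6: write from I]
Op 7: C2 write [C2 write: invalidate ['C3=M'] -> C2=M] -> [I,I,M,I] [MISS #7: write from I]
Op 8: C3 write [C3 write: invalidate ['C2=M'] -> C3=M] -> [I,I,I,M] [MISS #8: write from I]
Op 9: C0 write [C0 write: invalidate ['C3=M'] -> C0=M] -> [M,I,I,I] [MISS #9: write from I]

Answer: 9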